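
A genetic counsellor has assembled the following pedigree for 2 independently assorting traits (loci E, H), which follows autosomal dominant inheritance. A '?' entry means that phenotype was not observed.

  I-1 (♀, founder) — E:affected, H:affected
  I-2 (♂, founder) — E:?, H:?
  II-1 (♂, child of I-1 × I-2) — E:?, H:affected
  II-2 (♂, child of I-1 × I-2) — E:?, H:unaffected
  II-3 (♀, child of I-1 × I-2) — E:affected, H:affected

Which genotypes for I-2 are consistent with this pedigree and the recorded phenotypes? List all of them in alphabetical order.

E/I-1 aff ·: Ee|EE
E/I-2 ? ·: ee|Ee|EE
E/II-1 ? I-1×I-2: ee|Ee|EE
E/II-2 ? I-1×I-2: ee|Ee|EE
E/II-3 aff I-1×I-2: Ee|EE
⇒ E over [I-1,I-2,II-1,II-2,II-3]: 40 consistent
H/I-1 aff ·: Hh
H/I-2 ? ·: hh|Hh
H/II-1 aff I-1×I-2: Hh|HH
H/II-2 un I-1×I-2: hh
H/II-3 aff I-1×I-2: Hh|HH
⇒ H over [I-1,I-2,II-1,II-2,II-3]: 5 consistent

I-2 ∈ {EE Hh, EE hh, Ee Hh, Ee hh, ee Hh, ee hh}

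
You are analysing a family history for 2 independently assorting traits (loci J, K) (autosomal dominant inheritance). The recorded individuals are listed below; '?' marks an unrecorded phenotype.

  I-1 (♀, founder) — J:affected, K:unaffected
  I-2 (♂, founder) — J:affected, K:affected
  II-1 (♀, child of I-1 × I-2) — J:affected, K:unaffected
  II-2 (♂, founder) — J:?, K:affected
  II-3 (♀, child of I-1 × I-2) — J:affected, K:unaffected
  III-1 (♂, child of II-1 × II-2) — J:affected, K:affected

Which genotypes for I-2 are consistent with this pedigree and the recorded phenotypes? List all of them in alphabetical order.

J/I-1 aff ·: Jj|JJ
J/I-2 aff ·: Jj|JJ
J/II-1 aff I-1×I-2: Jj|JJ
J/II-2 ? ·: jj|Jj|JJ
J/II-3 aff I-1×I-2: Jj|JJ
J/III-1 aff II-1×II-2: Jj|JJ
⇒ J over [I-1,I-2,II-1,II-2,II-3,III-1]: 58 consistent
K/I-1 un ·: kk
K/I-2 aff ·: Kk
K/II-1 un I-1×I-2: kk
K/II-2 aff ·: Kk|KK
K/II-3 un I-1×I-2: kk
K/III-1 aff II-1×II-2: Kk
⇒ K over [I-1,I-2,II-1,II-2,II-3,III-1]: 2 consistent

I-2 ∈ {JJ Kk, Jj Kk}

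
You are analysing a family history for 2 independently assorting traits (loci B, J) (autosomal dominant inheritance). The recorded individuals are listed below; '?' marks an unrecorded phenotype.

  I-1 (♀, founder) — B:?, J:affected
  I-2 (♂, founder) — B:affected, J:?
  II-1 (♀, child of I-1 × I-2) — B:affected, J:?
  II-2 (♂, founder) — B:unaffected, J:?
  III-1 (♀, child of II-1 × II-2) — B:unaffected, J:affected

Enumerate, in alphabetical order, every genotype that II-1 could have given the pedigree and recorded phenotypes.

B/I-1 ? ·: bb|Bb|BB
B/I-2 aff ·: Bb|BB
B/II-1 aff I-1×I-2: Bb
B/II-2 un ·: bb
B/III-1 un II-1×II-2: bb
⇒ B over [I-1,I-2,II-1,II-2,III-1]: 5 consistent
J/I-1 aff ·: Jj|JJ
J/I-2 ? ·: jj|Jj|JJ
J/II-1 ? I-1×I-2: jj|Jj|JJ
J/II-2 ? ·: jj|Jj|JJ
J/III-1 aff II-1×II-2: Jj|JJ
⇒ J over [I-1,I-2,II-1,II-2,III-1]: 45 consistent

II-1 ∈ {Bb JJ, Bb Jj, Bb jj}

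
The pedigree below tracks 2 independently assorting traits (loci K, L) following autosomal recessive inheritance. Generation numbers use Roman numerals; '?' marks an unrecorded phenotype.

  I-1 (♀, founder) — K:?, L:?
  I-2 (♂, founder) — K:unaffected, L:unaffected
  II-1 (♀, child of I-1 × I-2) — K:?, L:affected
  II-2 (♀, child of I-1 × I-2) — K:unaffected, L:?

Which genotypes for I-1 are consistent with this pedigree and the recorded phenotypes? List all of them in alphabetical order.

K/I-1 ? ·: KK|Kk|kk
K/I-2 un ·: KK|Kk
K/II-1 ? I-1×I-2: KK|Kk|kk
K/II-2 un I-1×I-2: KK|Kk
⇒ K over [I-1,I-2,II-1,II-2]: 18 consistent
L/I-1 ? ·: Ll|ll
L/I-2 un ·: Ll
L/II-1 aff I-1×I-2: ll
L/II-2 ? I-1×I-2: LL|Ll|ll
⇒ L over [I-1,I-2,II-1,II-2]: 5 consistent

I-1 ∈ {KK Ll, KK ll, Kk Ll, Kk ll, kk Ll, kk ll}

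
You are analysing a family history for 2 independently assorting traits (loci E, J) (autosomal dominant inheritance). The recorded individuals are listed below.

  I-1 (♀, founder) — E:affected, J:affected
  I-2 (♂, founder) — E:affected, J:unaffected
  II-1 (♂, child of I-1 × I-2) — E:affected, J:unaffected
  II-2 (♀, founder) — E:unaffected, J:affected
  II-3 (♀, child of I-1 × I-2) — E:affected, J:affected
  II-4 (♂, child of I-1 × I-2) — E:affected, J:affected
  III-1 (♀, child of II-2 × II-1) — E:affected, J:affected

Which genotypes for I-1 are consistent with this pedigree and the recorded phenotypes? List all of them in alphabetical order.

I-1 ∈ {EE Jj, Ee Jj}

E/I-1 aff ·: Ee|EE
E/I-2 aff ·: Ee|EE
E/II-1 aff I-1×I-2: Ee|EE
E/II-2 un ·: ee
E/II-3 aff I-1×I-2: Ee|EE
E/II-4 aff I-1×I-2: Ee|EE
E/III-1 aff II-2×II-1: Ee
⇒ E over [I-1,I-2,II-1,II-2,II-3,II-4,III-1]: 25 consistent
J/I-1 aff ·: Jj
J/I-2 un ·: jj
J/II-1 un I-1×I-2: jj
J/II-2 aff ·: Jj|JJ
J/II-3 aff I-1×I-2: Jj
J/II-4 aff I-1×I-2: Jj
J/III-1 aff II-2×II-1: Jj
⇒ J over [I-1,I-2,II-1,II-2,II-3,II-4,III-1]: 2 consistent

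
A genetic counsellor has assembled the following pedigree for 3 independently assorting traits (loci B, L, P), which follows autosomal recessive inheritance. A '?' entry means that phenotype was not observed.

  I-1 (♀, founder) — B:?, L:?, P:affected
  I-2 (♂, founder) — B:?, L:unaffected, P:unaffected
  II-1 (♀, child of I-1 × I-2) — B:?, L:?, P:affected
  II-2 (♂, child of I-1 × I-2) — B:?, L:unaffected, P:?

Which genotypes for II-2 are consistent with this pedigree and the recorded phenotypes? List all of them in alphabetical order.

B/I-1 ? ·: BB|Bb|bb
B/I-2 ? ·: BB|Bb|bb
B/II-1 ? I-1×I-2: BB|Bb|bb
B/II-2 ? I-1×I-2: BB|Bb|bb
⇒ B over [I-1,I-2,II-1,II-2]: 29 consistent
L/I-1 ? ·: LL|Ll|ll
L/I-2 un ·: LL|Ll
L/II-1 ? I-1×I-2: LL|Ll|ll
L/II-2 un I-1×I-2: LL|Ll
⇒ L over [I-1,I-2,II-1,II-2]: 18 consistent
P/I-1 aff ·: pp
P/I-2 un ·: Pp
P/II-1 aff I-1×I-2: pp
P/II-2 ? I-1×I-2: Pp|pp
⇒ P over [I-1,I-2,II-1,II-2]: 2 consistent

II-2 ∈ {BB LL Pp, BB LL pp, BB Ll Pp, BB Ll pp, Bb LL Pp, Bb LL pp, Bb Ll Pp, Bb Ll pp, bb LL Pp, bb LL pp, bb Ll Pp, bb Ll pp}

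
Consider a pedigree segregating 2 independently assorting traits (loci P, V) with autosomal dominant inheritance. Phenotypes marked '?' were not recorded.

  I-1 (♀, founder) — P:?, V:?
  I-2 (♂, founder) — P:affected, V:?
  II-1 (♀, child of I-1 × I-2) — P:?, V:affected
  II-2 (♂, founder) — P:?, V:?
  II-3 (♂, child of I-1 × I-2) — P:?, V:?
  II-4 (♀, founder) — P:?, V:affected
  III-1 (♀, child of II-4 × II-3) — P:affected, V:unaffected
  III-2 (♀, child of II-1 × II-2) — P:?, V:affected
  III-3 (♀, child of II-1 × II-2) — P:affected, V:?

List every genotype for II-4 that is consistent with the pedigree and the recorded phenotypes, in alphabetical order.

II-4 ∈ {PP Vv, Pp Vv, pp Vv}

P/I-1 ? ·: pp|Pp|PP
P/I-2 aff ·: Pp|PP
P/II-1 ? I-1×I-2: pp|Pp|PP
P/II-2 ? ·: pp|Pp|PP
P/II-3 ? I-1×I-2: pp|Pp|PP
P/II-4 ? ·: pp|Pp|PP
P/III-1 aff II-4×II-3: Pp|PP
P/III-2 ? II-1×II-2: pp|Pp|PP
P/III-3 aff II-1×II-2: Pp|PP
⇒ P over [I-1,I-2,II-1,II-2,II-3,II-4,III-1,III-2,III-3]: 744 consistent
V/I-1 ? ·: vv|Vv|VV
V/I-2 ? ·: vv|Vv|VV
V/II-1 aff I-1×I-2: Vv|VV
V/II-2 ? ·: vv|Vv|VV
V/II-3 ? I-1×I-2: vv|Vv
V/II-4 aff ·: Vv
V/III-1 un II-4×II-3: vv
V/III-2 aff II-1×II-2: Vv|VV
V/III-3 ? II-1×II-2: vv|Vv|VV
⇒ V over [I-1,I-2,II-1,II-2,II-3,II-4,III-1,III-2,III-3]: 144 consistent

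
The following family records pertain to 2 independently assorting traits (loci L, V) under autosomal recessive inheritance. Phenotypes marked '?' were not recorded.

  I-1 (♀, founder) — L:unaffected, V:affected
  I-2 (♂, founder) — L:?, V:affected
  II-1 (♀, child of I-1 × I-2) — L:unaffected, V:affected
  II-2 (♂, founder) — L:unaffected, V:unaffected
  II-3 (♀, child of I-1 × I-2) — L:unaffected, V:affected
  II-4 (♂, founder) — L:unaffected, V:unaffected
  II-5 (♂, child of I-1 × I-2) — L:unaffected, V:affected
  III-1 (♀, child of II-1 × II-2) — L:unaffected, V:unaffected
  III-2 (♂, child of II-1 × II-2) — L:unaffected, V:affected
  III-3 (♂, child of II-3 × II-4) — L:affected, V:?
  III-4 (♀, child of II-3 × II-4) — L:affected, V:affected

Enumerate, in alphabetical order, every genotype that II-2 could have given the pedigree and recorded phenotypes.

L/I-1 un ·: LL|Ll
L/I-2 ? ·: LL|Ll|ll
L/II-1 un I-1×I-2: LL|Ll
L/II-2 un ·: LL|Ll
L/II-3 un I-1×I-2: Ll
L/II-4 un ·: Ll
L/II-5 un I-1×I-2: LL|Ll
L/III-1 un II-1×II-2: LL|Ll
L/III-2 un II-1×II-2: LL|Ll
L/III-3 aff II-3×II-4: ll
L/III-4 aff II-3×II-4: ll
⇒ L over [I-1,I-2,II-1,II-2,II-3,II-4,II-5,III-1,III-2,III-3,III-4]: 94 consistent
V/I-1 aff ·: vv
V/I-2 aff ·: vv
V/II-1 aff I-1×I-2: vv
V/II-2 un ·: Vv
V/II-3 aff I-1×I-2: vv
V/II-4 un ·: Vv
V/II-5 aff I-1×I-2: vv
V/III-1 un II-1×II-2: Vv
V/III-2 aff II-1×II-2: vv
V/III-3 ? II-3×II-4: Vv|vv
V/III-4 aff II-3×II-4: vv
⇒ V over [I-1,I-2,II-1,II-2,II-3,II-4,II-5,III-1,III-2,III-3,III-4]: 2 consistent

II-2 ∈ {LL Vv, Ll Vv}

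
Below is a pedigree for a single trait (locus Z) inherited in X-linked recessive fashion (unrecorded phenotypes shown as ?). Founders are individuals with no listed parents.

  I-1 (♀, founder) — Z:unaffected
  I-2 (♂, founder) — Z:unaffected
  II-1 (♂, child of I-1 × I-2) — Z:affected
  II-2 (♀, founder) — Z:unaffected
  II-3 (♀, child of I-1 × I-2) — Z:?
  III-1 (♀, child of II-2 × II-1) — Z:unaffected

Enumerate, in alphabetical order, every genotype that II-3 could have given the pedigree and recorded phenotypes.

II-3 ∈ {X^ZX^Z, X^ZX^z}

Z/I-1 un ·: X^ZX^z
Z/I-2 un ·: X^ZY
Z/II-1 aff I-1×I-2: X^zY
Z/II-2 un ·: X^ZX^Z|X^ZX^z
Z/II-3 ? I-1×I-2: X^ZX^Z|X^ZX^z
Z/III-1 un II-2×II-1: X^ZX^z
⇒ Z over [I-1,I-2,II-1,II-2,II-3,III-1]: 4 consistent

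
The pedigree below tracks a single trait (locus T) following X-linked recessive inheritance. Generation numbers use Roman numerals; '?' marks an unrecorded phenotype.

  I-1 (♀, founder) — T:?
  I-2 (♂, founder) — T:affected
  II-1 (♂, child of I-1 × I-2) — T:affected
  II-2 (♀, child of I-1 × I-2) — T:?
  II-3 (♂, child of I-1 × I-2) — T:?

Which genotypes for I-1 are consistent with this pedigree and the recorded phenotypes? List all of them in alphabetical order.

I-1 ∈ {X^TX^t, X^tX^t}

T/I-1 ? ·: X^TX^t|X^tX^t
T/I-2 aff ·: X^tY
T/II-1 aff I-1×I-2: X^tY
T/II-2 ? I-1×I-2: X^TX^t|X^tX^t
T/II-3 ? I-1×I-2: X^TY|X^tY
⇒ T over [I-1,I-2,II-1,II-2,II-3]: 5 consistent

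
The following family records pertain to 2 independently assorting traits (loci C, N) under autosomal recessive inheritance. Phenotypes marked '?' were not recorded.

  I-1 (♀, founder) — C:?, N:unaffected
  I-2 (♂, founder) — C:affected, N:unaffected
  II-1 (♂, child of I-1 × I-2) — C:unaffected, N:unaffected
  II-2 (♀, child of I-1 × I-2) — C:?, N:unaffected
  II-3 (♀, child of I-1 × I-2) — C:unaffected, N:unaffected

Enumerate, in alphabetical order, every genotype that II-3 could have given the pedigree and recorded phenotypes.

II-3 ∈ {Cc NN, Cc Nn}

C/I-1 ? ·: CC|Cc
C/I-2 aff ·: cc
C/II-1 un I-1×I-2: Cc
C/II-2 ? I-1×I-2: Cc|cc
C/II-3 un I-1×I-2: Cc
⇒ C over [I-1,I-2,II-1,II-2,II-3]: 3 consistent
N/I-1 un ·: NN|Nn
N/I-2 un ·: NN|Nn
N/II-1 un I-1×I-2: NN|Nn
N/II-2 un I-1×I-2: NN|Nn
N/II-3 un I-1×I-2: NN|Nn
⇒ N over [I-1,I-2,II-1,II-2,II-3]: 25 consistent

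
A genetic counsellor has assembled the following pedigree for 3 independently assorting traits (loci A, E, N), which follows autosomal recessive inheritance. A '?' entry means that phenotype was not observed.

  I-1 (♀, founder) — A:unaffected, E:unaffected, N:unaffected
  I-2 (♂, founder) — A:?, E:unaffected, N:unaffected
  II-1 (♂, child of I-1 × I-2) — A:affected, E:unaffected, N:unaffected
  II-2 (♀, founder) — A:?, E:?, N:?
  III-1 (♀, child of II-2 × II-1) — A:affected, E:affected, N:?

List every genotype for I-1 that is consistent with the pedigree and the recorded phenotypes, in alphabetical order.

I-1 ∈ {Aa EE NN, Aa EE Nn, Aa Ee NN, Aa Ee Nn}

A/I-1 un ·: Aa
A/I-2 ? ·: Aa|aa
A/II-1 aff I-1×I-2: aa
A/II-2 ? ·: Aa|aa
A/III-1 aff II-2×II-1: aa
⇒ A over [I-1,I-2,II-1,II-2,III-1]: 4 consistent
E/I-1 un ·: EE|Ee
E/I-2 un ·: EE|Ee
E/II-1 un I-1×I-2: Ee
E/II-2 ? ·: Ee|ee
E/III-1 aff II-2×II-1: ee
⇒ E over [I-1,I-2,II-1,II-2,III-1]: 6 consistent
N/I-1 un ·: NN|Nn
N/I-2 un ·: NN|Nn
N/II-1 un I-1×I-2: NN|Nn
N/II-2 ? ·: NN|Nn|nn
N/III-1 ? II-2×II-1: NN|Nn|nn
⇒ N over [I-1,I-2,II-1,II-2,III-1]: 37 consistent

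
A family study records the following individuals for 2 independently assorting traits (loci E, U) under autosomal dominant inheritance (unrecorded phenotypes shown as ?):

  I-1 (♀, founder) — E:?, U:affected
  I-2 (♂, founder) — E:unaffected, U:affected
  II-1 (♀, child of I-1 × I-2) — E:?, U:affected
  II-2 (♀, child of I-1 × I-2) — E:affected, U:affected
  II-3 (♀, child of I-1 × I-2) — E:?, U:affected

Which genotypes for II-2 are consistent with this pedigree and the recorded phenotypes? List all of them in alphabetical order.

E/I-1 ? ·: Ee|EE
E/I-2 un ·: ee
E/II-1 ? I-1×I-2: ee|Ee
E/II-2 aff I-1×I-2: Ee
E/II-3 ? I-1×I-2: ee|Ee
⇒ E over [I-1,I-2,II-1,II-2,II-3]: 5 consistent
U/I-1 aff ·: Uu|UU
U/I-2 aff ·: Uu|UU
U/II-1 aff I-1×I-2: Uu|UU
U/II-2 aff I-1×I-2: Uu|UU
U/II-3 aff I-1×I-2: Uu|UU
⇒ U over [I-1,I-2,II-1,II-2,II-3]: 25 consistent

II-2 ∈ {Ee UU, Ee Uu}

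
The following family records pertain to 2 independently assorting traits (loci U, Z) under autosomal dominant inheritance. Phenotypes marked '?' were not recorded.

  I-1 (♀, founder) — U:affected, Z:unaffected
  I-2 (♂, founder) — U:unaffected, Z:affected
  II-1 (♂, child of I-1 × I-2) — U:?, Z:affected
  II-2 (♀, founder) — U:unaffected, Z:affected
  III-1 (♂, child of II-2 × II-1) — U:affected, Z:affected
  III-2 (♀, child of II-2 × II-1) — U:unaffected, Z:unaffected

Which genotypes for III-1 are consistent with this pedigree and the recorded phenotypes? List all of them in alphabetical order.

U/I-1 aff ·: Uu|UU
U/I-2 un ·: uu
U/II-1 ? I-1×I-2: Uu
U/II-2 un ·: uu
U/III-1 aff II-2×II-1: Uu
U/III-2 un II-2×II-1: uu
⇒ U over [I-1,I-2,II-1,II-2,III-1,III-2]: 2 consistent
Z/I-1 un ·: zz
Z/I-2 aff ·: Zz|ZZ
Z/II-1 aff I-1×I-2: Zz
Z/II-2 aff ·: Zz
Z/III-1 aff II-2×II-1: Zz|ZZ
Z/III-2 un II-2×II-1: zz
⇒ Z over [I-1,I-2,II-1,II-2,III-1,III-2]: 4 consistent

III-1 ∈ {Uu ZZ, Uu Zz}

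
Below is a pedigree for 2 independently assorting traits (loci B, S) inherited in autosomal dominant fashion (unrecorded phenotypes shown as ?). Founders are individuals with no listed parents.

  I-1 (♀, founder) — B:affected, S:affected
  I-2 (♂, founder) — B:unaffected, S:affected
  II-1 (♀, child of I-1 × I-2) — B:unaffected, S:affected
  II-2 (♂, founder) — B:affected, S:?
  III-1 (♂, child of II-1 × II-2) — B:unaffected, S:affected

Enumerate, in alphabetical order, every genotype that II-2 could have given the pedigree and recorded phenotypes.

B/I-1 aff ·: Bb
B/I-2 un ·: bb
B/II-1 un I-1×I-2: bb
B/II-2 aff ·: Bb
B/III-1 un II-1×II-2: bb
⇒ B over [I-1,I-2,II-1,II-2,III-1]: 1 consistent
S/I-1 aff ·: Ss|SS
S/I-2 aff ·: Ss|SS
S/II-1 aff I-1×I-2: Ss|SS
S/II-2 ? ·: ss|Ss|SS
S/III-1 aff II-1×II-2: Ss|SS
⇒ S over [I-1,I-2,II-1,II-2,III-1]: 31 consistent

II-2 ∈ {Bb SS, Bb Ss, Bb ss}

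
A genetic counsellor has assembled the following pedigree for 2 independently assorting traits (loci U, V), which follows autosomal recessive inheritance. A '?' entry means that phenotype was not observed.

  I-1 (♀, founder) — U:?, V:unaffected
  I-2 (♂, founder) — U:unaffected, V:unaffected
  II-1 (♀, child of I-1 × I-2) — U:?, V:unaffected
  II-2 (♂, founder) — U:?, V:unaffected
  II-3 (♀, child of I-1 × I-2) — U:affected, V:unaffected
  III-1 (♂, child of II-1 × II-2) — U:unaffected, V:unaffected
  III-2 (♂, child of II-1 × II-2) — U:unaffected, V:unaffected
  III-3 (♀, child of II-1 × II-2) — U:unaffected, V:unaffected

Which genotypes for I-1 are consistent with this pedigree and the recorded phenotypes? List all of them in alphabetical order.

I-1 ∈ {Uu VV, Uu Vv, uu VV, uu Vv}

U/I-1 ? ·: Uu|uu
U/I-2 un ·: Uu
U/II-1 ? I-1×I-2: UU|Uu|uu
U/II-2 ? ·: UU|Uu|uu
U/II-3 aff I-1×I-2: uu
U/III-1 un II-1×II-2: UU|Uu
U/III-2 un II-1×II-2: UU|Uu
U/III-3 un II-1×II-2: UU|Uu
⇒ U over [I-1,I-2,II-1,II-2,II-3,III-1,III-2,III-3]: 48 consistent
V/I-1 un ·: VV|Vv
V/I-2 un ·: VV|Vv
V/II-1 un I-1×I-2: VV|Vv
V/II-2 un ·: VV|Vv
V/II-3 un I-1×I-2: VV|Vv
V/III-1 un II-1×II-2: VV|Vv
V/III-2 un II-1×II-2: VV|Vv
V/III-3 un II-1×II-2: VV|Vv
⇒ V over [I-1,I-2,II-1,II-2,II-3,III-1,III-2,III-3]: 159 consistent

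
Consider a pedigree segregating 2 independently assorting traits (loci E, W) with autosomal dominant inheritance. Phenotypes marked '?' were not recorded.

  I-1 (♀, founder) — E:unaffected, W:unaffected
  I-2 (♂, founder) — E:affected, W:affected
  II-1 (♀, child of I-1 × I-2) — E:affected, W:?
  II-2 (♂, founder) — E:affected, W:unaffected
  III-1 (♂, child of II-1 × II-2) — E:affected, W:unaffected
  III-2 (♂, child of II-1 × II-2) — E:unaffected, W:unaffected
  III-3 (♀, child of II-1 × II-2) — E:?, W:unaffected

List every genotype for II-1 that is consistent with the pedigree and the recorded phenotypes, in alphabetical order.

II-1 ∈ {Ee Ww, Ee ww}

E/I-1 un ·: ee
E/I-2 aff ·: Ee|EE
E/II-1 aff I-1×I-2: Ee
E/II-2 aff ·: Ee
E/III-1 aff II-1×II-2: Ee|EE
E/III-2 un II-1×II-2: ee
E/III-3 ? II-1×II-2: ee|Ee|EE
⇒ E over [I-1,I-2,II-1,II-2,III-1,III-2,III-3]: 12 consistent
W/I-1 un ·: ww
W/I-2 aff ·: Ww|WW
W/II-1 ? I-1×I-2: ww|Ww
W/II-2 un ·: ww
W/III-1 un II-1×II-2: ww
W/III-2 un II-1×II-2: ww
W/III-3 un II-1×II-2: ww
⇒ W over [I-1,I-2,II-1,II-2,III-1,III-2,III-3]: 3 consistent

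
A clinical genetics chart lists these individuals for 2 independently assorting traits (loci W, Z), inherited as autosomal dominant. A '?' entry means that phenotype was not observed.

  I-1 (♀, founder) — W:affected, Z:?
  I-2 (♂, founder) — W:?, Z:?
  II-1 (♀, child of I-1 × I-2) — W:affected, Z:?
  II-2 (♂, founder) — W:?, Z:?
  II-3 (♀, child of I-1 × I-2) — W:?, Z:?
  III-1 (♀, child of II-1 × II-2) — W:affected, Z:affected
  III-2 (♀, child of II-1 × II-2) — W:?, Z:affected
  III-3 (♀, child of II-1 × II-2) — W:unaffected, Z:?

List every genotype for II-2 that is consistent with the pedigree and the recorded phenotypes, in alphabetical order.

II-2 ∈ {Ww ZZ, Ww Zz, Ww zz, ww ZZ, ww Zz, ww zz}

W/I-1 aff ·: Ww|WW
W/I-2 ? ·: ww|Ww|WW
W/II-1 aff I-1×I-2: Ww
W/II-2 ? ·: ww|Ww
W/II-3 ? I-1×I-2: ww|Ww|WW
W/III-1 aff II-1×II-2: Ww|WW
W/III-2 ? II-1×II-2: ww|Ww|WW
W/III-3 un II-1×II-2: ww
⇒ W over [I-1,I-2,II-1,II-2,II-3,III-1,III-2,III-3]: 80 consistent
Z/I-1 ? ·: zz|Zz|ZZ
Z/I-2 ? ·: zz|Zz|ZZ
Z/II-1 ? I-1×I-2: zz|Zz|ZZ
Z/II-2 ? ·: zz|Zz|ZZ
Z/II-3 ? I-1×I-2: zz|Zz|ZZ
Z/III-1 aff II-1×II-2: Zz|ZZ
Z/III-2 aff II-1×II-2: Zz|ZZ
Z/III-3 ? II-1×II-2: zz|Zz|ZZ
⇒ Z over [I-1,I-2,II-1,II-2,II-3,III-1,III-2,III-3]: 390 consistent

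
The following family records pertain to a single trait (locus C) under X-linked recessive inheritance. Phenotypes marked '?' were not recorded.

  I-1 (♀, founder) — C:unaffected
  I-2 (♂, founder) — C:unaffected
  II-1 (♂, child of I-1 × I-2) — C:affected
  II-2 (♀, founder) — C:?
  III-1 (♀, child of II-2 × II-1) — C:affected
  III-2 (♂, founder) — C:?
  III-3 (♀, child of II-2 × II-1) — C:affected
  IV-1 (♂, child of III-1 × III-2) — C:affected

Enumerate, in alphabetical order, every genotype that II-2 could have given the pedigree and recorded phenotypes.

C/I-1 un ·: X^CX^c
C/I-2 un ·: X^CY
C/II-1 aff I-1×I-2: X^cY
C/II-2 ? ·: X^CX^c|X^cX^c
C/III-1 aff II-2×II-1: X^cX^c
C/III-2 ? ·: X^CY|X^cY
C/III-3 aff II-2×II-1: X^cX^c
C/IV-1 aff III-1×III-2: X^cY
⇒ C over [I-1,I-2,II-1,II-2,III-1,III-2,III-3,IV-1]: 4 consistent

II-2 ∈ {X^CX^c, X^cX^c}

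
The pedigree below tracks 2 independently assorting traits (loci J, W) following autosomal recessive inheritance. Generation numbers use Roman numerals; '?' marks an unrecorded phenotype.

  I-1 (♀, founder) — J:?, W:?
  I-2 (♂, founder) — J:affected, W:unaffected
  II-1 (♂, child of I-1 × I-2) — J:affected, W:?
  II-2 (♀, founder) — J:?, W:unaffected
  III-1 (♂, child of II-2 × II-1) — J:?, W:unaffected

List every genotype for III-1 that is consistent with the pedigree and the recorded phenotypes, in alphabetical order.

J/I-1 ? ·: Jj|jj
J/I-2 aff ·: jj
J/II-1 aff I-1×I-2: jj
J/II-2 ? ·: JJ|Jj|jj
J/III-1 ? II-2×II-1: Jj|jj
⇒ J over [I-1,I-2,II-1,II-2,III-1]: 8 consistent
W/I-1 ? ·: WW|Ww|ww
W/I-2 un ·: WW|Ww
W/II-1 ? I-1×I-2: WW|Ww|ww
W/II-2 un ·: WW|Ww
W/III-1 un II-2×II-1: WW|Ww
⇒ W over [I-1,I-2,II-1,II-2,III-1]: 36 consistent

III-1 ∈ {Jj WW, Jj Ww, jj WW, jj Ww}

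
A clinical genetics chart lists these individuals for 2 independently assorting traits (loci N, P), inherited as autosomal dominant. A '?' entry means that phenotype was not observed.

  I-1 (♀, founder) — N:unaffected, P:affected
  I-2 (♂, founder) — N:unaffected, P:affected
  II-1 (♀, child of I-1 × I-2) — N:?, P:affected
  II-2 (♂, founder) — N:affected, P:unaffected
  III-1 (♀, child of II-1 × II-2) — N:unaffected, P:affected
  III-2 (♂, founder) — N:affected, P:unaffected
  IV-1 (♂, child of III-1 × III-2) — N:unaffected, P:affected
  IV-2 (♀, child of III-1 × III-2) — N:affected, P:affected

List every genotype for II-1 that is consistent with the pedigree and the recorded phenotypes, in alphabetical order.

N/I-1 un ·: nn
N/I-2 un ·: nn
N/II-1 ? I-1×I-2: nn
N/II-2 aff ·: Nn
N/III-1 un II-1×II-2: nn
N/III-2 aff ·: Nn
N/IV-1 un III-1×III-2: nn
N/IV-2 aff III-1×III-2: Nn
⇒ N over [I-1,I-2,II-1,II-2,III-1,III-2,IV-1,IV-2]: 1 consistent
P/I-1 aff ·: Pp|PP
P/I-2 aff ·: Pp|PP
P/II-1 aff I-1×I-2: Pp|PP
P/II-2 un ·: pp
P/III-1 aff II-1×II-2: Pp
P/III-2 un ·: pp
P/IV-1 aff III-1×III-2: Pp
P/IV-2 aff III-1×III-2: Pp
⇒ P over [I-1,I-2,II-1,II-2,III-1,III-2,IV-1,IV-2]: 7 consistent

II-1 ∈ {nn PP, nn Pp}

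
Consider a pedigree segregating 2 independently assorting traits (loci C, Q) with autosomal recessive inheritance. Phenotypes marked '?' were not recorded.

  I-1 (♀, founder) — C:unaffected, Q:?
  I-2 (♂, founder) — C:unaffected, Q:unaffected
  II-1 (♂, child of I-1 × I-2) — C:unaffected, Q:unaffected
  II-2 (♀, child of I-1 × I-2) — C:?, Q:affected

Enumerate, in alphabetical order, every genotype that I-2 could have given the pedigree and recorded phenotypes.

I-2 ∈ {CC Qq, Cc Qq}

C/I-1 un ·: CC|Cc
C/I-2 un ·: CC|Cc
C/II-1 un I-1×I-2: CC|Cc
C/II-2 ? I-1×I-2: CC|Cc|cc
⇒ C over [I-1,I-2,II-1,II-2]: 15 consistent
Q/I-1 ? ·: Qq|qq
Q/I-2 un ·: Qq
Q/II-1 un I-1×I-2: QQ|Qq
Q/II-2 aff I-1×I-2: qq
⇒ Q over [I-1,I-2,II-1,II-2]: 3 consistent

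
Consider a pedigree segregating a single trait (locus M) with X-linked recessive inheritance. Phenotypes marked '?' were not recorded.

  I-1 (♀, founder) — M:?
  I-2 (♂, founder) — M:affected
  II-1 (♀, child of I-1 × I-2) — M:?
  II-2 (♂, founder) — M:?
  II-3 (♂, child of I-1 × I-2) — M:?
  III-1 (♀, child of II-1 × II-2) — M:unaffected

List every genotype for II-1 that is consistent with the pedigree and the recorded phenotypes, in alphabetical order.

M/I-1 ? ·: X^MX^M|X^MX^m|X^mX^m
M/I-2 aff ·: X^mY
M/II-1 ? I-1×I-2: X^MX^m|X^mX^m
M/II-2 ? ·: X^MY|X^mY
M/II-3 ? I-1×I-2: X^MY|X^mY
M/III-1 un II-1×II-2: X^MX^M|X^MX^m
⇒ M over [I-1,I-2,II-1,II-2,II-3,III-1]: 12 consistent

II-1 ∈ {X^MX^m, X^mX^m}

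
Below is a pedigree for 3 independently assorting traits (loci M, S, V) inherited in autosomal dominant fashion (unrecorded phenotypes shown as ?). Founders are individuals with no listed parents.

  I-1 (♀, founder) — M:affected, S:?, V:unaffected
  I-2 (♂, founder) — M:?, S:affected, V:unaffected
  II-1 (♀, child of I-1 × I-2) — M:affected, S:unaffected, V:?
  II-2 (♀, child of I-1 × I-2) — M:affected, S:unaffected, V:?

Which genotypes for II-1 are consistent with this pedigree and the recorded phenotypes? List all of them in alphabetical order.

M/I-1 aff ·: Mm|MM
M/I-2 ? ·: mm|Mm|MM
M/II-1 aff I-1×I-2: Mm|MM
M/II-2 aff I-1×I-2: Mm|MM
⇒ M over [I-1,I-2,II-1,II-2]: 15 consistent
S/I-1 ? ·: ss|Ss
S/I-2 aff ·: Ss
S/II-1 un I-1×I-2: ss
S/II-2 un I-1×I-2: ss
⇒ S over [I-1,I-2,II-1,II-2]: 2 consistent
V/I-1 un ·: vv
V/I-2 un ·: vv
V/II-1 ? I-1×I-2: vv
V/II-2 ? I-1×I-2: vv
⇒ V over [I-1,I-2,II-1,II-2]: 1 consistent

II-1 ∈ {MM ss vv, Mm ss vv}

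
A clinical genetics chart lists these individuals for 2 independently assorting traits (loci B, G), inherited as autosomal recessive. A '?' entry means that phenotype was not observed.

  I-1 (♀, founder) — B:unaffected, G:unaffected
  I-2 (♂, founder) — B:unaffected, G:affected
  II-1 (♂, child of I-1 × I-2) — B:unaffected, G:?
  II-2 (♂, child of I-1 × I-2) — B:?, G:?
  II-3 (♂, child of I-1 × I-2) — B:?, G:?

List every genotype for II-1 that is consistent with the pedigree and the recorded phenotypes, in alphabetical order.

B/I-1 un ·: BB|Bb
B/I-2 un ·: BB|Bb
B/II-1 un I-1×I-2: BB|Bb
B/II-2 ? I-1×I-2: BB|Bb|bb
B/II-3 ? I-1×I-2: BB|Bb|bb
⇒ B over [I-1,I-2,II-1,II-2,II-3]: 35 consistent
G/I-1 un ·: GG|Gg
G/I-2 aff ·: gg
G/II-1 ? I-1×I-2: Gg|gg
G/II-2 ? I-1×I-2: Gg|gg
G/II-3 ? I-1×I-2: Gg|gg
⇒ G over [I-1,I-2,II-1,II-2,II-3]: 9 consistent

II-1 ∈ {BB Gg, BB gg, Bb Gg, Bb gg}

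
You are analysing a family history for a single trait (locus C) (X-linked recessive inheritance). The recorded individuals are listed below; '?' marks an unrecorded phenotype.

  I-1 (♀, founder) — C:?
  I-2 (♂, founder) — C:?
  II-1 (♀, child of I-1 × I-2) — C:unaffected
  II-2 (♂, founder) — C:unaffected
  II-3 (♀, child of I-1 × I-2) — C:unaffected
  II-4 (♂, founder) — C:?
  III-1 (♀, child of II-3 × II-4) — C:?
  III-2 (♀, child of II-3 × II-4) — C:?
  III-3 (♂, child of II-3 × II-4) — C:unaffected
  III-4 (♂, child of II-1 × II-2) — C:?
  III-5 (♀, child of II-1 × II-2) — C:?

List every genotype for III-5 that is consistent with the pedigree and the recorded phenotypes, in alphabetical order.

III-5 ∈ {X^CX^C, X^CX^c}

C/I-1 ? ·: X^CX^C|X^CX^c|X^cX^c
C/I-2 ? ·: X^CY|X^cY
C/II-1 un I-1×I-2: X^CX^C|X^CX^c
C/II-2 un ·: X^CY
C/II-3 un I-1×I-2: X^CX^C|X^CX^c
C/II-4 ? ·: X^CY|X^cY
C/III-1 ? II-3×II-4: X^CX^C|X^CX^c|X^cX^c
C/III-2 ? II-3×II-4: X^CX^C|X^CX^c|X^cX^c
C/III-3 un II-3×II-4: X^CY
C/III-4 ? II-1×II-2: X^CY|X^cY
C/III-5 ? II-1×II-2: X^CX^C|X^CX^c
⇒ C over [I-1,I-2,II-1,II-2,II-3,II-4,III-1,III-2,III-3,III-4,III-5]: 148 consistent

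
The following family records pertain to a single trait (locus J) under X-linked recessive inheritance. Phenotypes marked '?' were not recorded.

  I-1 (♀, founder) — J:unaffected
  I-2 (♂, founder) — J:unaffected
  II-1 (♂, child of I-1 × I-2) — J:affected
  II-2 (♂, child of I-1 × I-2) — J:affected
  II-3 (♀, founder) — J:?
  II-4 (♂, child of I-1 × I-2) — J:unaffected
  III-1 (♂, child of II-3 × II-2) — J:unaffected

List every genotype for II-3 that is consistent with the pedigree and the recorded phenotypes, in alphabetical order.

II-3 ∈ {X^JX^J, X^JX^j}

J/I-1 un ·: X^JX^j
J/I-2 un ·: X^JY
J/II-1 aff I-1×I-2: X^jY
J/II-2 aff I-1×I-2: X^jY
J/II-3 ? ·: X^JX^J|X^JX^j
J/II-4 un I-1×I-2: X^JY
J/III-1 un II-3×II-2: X^JY
⇒ J over [I-1,I-2,II-1,II-2,II-3,II-4,III-1]: 2 consistent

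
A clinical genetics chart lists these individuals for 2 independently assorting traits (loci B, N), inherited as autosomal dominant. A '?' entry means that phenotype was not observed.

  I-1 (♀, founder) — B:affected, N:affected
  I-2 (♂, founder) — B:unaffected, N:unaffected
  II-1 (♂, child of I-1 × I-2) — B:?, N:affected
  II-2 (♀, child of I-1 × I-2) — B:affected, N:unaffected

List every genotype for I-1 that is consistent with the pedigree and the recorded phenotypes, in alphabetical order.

B/I-1 aff ·: Bb|BB
B/I-2 un ·: bb
B/II-1 ? I-1×I-2: bb|Bb
B/II-2 aff I-1×I-2: Bb
⇒ B over [I-1,I-2,II-1,II-2]: 3 consistent
N/I-1 aff ·: Nn
N/I-2 un ·: nn
N/II-1 aff I-1×I-2: Nn
N/II-2 un I-1×I-2: nn
⇒ N over [I-1,I-2,II-1,II-2]: 1 consistent

I-1 ∈ {BB Nn, Bb Nn}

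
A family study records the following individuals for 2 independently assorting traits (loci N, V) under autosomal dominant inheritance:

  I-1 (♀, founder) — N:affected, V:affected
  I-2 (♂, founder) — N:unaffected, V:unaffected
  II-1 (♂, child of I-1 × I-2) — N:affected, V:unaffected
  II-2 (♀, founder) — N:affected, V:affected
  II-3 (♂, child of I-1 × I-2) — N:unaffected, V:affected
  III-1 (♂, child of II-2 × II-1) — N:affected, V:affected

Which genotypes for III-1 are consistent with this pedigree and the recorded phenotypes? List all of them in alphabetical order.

N/I-1 aff ·: Nn
N/I-2 un ·: nn
N/II-1 aff I-1×I-2: Nn
N/II-2 aff ·: Nn|NN
N/II-3 un I-1×I-2: nn
N/III-1 aff II-2×II-1: Nn|NN
⇒ N over [I-1,I-2,II-1,II-2,II-3,III-1]: 4 consistent
V/I-1 aff ·: Vv
V/I-2 un ·: vv
V/II-1 un I-1×I-2: vv
V/II-2 aff ·: Vv|VV
V/II-3 aff I-1×I-2: Vv
V/III-1 aff II-2×II-1: Vv
⇒ V over [I-1,I-2,II-1,II-2,II-3,III-1]: 2 consistent

III-1 ∈ {NN Vv, Nn Vv}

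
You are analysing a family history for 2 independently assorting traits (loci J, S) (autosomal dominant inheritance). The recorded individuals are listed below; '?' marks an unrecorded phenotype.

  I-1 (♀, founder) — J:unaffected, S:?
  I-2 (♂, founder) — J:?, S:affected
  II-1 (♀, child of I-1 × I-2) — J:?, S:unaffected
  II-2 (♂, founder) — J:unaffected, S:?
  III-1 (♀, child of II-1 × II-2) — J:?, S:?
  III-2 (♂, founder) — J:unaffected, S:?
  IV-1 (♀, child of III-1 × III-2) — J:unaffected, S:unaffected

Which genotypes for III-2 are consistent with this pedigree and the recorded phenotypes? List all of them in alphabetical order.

J/I-1 un ·: jj
J/I-2 ? ·: jj|Jj|JJ
J/II-1 ? I-1×I-2: jj|Jj
J/II-2 un ·: jj
J/III-1 ? II-1×II-2: jj|Jj
J/III-2 un ·: jj
J/IV-1 un III-1×III-2: jj
⇒ J over [I-1,I-2,II-1,II-2,III-1,III-2,IV-1]: 6 consistent
S/I-1 ? ·: ss|Ss
S/I-2 aff ·: Ss
S/II-1 un I-1×I-2: ss
S/II-2 ? ·: ss|Ss|SS
S/III-1 ? II-1×II-2: ss|Ss
S/III-2 ? ·: ss|Ss
S/IV-1 un III-1×III-2: ss
⇒ S over [I-1,I-2,II-1,II-2,III-1,III-2,IV-1]: 16 consistent

III-2 ∈ {jj Ss, jj ss}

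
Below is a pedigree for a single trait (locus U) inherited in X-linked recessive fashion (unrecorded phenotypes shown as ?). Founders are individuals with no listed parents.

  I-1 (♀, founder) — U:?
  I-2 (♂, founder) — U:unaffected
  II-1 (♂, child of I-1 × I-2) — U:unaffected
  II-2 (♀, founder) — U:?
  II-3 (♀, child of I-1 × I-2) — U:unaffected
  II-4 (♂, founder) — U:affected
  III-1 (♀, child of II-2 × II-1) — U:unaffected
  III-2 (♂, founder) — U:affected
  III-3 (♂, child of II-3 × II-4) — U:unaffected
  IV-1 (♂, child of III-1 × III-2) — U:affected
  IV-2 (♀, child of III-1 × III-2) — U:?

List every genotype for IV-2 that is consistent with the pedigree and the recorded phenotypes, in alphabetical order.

IV-2 ∈ {X^UX^u, X^uX^u}

U/I-1 ? ·: X^UX^U|X^UX^u
U/I-2 un ·: X^UY
U/II-1 un I-1×I-2: X^UY
U/II-2 ? ·: X^UX^u|X^uX^u
U/II-3 un I-1×I-2: X^UX^U|X^UX^u
U/II-4 aff ·: X^uY
U/III-1 un II-2×II-1: X^UX^u
U/III-2 aff ·: X^uY
U/III-3 un II-3×II-4: X^UY
U/IV-1 aff III-1×III-2: X^uY
U/IV-2 ? III-1×III-2: X^UX^u|X^uX^u
⇒ U over [I-1,I-2,II-1,II-2,II-3,II-4,III-1,III-2,III-3,IV-1,IV-2]: 12 consistent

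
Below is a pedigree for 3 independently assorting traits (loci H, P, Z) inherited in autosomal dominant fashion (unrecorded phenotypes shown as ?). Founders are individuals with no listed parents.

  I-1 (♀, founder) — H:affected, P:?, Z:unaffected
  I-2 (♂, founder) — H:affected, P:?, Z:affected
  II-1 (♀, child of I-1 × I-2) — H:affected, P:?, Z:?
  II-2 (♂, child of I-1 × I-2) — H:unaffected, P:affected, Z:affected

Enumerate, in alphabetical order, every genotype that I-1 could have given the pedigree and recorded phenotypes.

H/I-1 aff ·: Hh
H/I-2 aff ·: Hh
H/II-1 aff I-1×I-2: Hh|HH
H/II-2 un I-1×I-2: hh
⇒ H over [I-1,I-2,II-1,II-2]: 2 consistent
P/I-1 ? ·: pp|Pp|PP
P/I-2 ? ·: pp|Pp|PP
P/II-1 ? I-1×I-2: pp|Pp|PP
P/II-2 aff I-1×I-2: Pp|PP
⇒ P over [I-1,I-2,II-1,II-2]: 21 consistent
Z/I-1 un ·: zz
Z/I-2 aff ·: Zz|ZZ
Z/II-1 ? I-1×I-2: zz|Zz
Z/II-2 aff I-1×I-2: Zz
⇒ Z over [I-1,I-2,II-1,II-2]: 3 consistent

I-1 ∈ {Hh PP zz, Hh Pp zz, Hh pp zz}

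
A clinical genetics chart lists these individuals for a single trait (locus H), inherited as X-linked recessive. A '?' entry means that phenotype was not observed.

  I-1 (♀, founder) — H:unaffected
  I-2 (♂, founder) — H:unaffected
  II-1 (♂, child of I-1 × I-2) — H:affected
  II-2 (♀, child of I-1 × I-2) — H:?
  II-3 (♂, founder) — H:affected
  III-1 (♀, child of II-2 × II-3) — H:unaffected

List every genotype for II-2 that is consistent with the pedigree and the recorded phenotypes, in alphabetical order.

H/I-1 un ·: X^HX^h
H/I-2 un ·: X^HY
H/II-1 aff I-1×I-2: X^hY
H/II-2 ? I-1×I-2: X^HX^H|X^HX^h
H/II-3 aff ·: X^hY
H/III-1 un II-2×II-3: X^HX^h
⇒ H over [I-1,I-2,II-1,II-2,II-3,III-1]: 2 consistent

II-2 ∈ {X^HX^H, X^HX^h}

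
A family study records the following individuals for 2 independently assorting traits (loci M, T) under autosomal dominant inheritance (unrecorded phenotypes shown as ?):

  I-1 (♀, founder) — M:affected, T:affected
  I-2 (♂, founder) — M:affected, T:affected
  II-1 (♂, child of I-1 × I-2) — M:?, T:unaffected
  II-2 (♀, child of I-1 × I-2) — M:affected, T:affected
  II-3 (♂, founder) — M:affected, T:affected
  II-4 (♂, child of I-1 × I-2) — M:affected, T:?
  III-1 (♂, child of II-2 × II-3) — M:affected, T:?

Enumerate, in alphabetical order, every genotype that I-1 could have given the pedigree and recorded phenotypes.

I-1 ∈ {MM Tt, Mm Tt}

M/I-1 aff ·: Mm|MM
M/I-2 aff ·: Mm|MM
M/II-1 ? I-1×I-2: mm|Mm|MM
M/II-2 aff I-1×I-2: Mm|MM
M/II-3 aff ·: Mm|MM
M/II-4 aff I-1×I-2: Mm|MM
M/III-1 aff II-2×II-3: Mm|MM
⇒ M over [I-1,I-2,II-1,II-2,II-3,II-4,III-1]: 101 consistent
T/I-1 aff ·: Tt
T/I-2 aff ·: Tt
T/II-1 un I-1×I-2: tt
T/II-2 aff I-1×I-2: Tt|TT
T/II-3 aff ·: Tt|TT
T/II-4 ? I-1×I-2: tt|Tt|TT
T/III-1 ? II-2×II-3: tt|Tt|TT
⇒ T over [I-1,I-2,II-1,II-2,II-3,II-4,III-1]: 24 consistent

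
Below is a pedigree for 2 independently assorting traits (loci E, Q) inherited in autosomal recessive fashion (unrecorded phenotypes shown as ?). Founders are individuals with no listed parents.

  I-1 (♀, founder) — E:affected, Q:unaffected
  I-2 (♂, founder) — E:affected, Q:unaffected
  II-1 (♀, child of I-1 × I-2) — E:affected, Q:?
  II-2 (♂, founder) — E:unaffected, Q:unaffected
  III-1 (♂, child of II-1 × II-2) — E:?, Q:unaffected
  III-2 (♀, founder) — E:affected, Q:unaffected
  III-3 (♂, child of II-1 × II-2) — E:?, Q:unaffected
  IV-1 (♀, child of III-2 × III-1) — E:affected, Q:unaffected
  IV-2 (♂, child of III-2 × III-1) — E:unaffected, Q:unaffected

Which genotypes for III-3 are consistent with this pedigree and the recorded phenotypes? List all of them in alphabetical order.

E/I-1 aff ·: ee
E/I-2 aff ·: ee
E/II-1 aff I-1×I-2: ee
E/II-2 un ·: EE|Ee
E/III-1 ? II-1×II-2: Ee
E/III-2 aff ·: ee
E/III-3 ? II-1×II-2: Ee|ee
E/IV-1 aff III-2×III-1: ee
E/IV-2 un III-2×III-1: Ee
⇒ E over [I-1,I-2,II-1,II-2,III-1,III-2,III-3,IV-1,IV-2]: 3 consistent
Q/I-1 un ·: QQ|Qq
Q/I-2 un ·: QQ|Qq
Q/II-1 ? I-1×I-2: QQ|Qq|qq
Q/II-2 un ·: QQ|Qq
Q/III-1 un II-1×II-2: QQ|Qq
Q/III-2 un ·: QQ|Qq
Q/III-3 un II-1×II-2: QQ|Qq
Q/IV-1 un III-2×III-1: QQ|Qq
Q/IV-2 un III-2×III-1: QQ|Qq
⇒ Q over [I-1,I-2,II-1,II-2,III-1,III-2,III-3,IV-1,IV-2]: 296 consistent

III-3 ∈ {Ee QQ, Ee Qq, ee QQ, ee Qq}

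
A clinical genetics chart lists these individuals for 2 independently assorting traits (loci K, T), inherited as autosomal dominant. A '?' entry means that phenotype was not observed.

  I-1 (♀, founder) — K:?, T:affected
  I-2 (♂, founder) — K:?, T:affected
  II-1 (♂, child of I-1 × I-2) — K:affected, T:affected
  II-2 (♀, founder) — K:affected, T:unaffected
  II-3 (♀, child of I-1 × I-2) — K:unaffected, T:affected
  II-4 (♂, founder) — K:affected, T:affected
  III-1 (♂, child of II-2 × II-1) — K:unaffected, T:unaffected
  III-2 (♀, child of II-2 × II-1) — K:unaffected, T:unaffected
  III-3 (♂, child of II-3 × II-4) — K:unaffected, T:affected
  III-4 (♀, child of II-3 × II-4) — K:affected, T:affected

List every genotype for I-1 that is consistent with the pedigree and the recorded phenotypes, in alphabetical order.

I-1 ∈ {Kk TT, Kk Tt, kk TT, kk Tt}

K/I-1 ? ·: kk|Kk
K/I-2 ? ·: kk|Kk
K/II-1 aff I-1×I-2: Kk
K/II-2 aff ·: Kk
K/II-3 un I-1×I-2: kk
K/II-4 aff ·: Kk
K/III-1 un II-2×II-1: kk
K/III-2 un II-2×II-1: kk
K/III-3 un II-3×II-4: kk
K/III-4 aff II-3×II-4: Kk
⇒ K over [I-1,I-2,II-1,II-2,II-3,II-4,III-1,III-2,III-3,III-4]: 3 consistent
T/I-1 aff ·: Tt|TT
T/I-2 aff ·: Tt|TT
T/II-1 aff I-1×I-2: Tt
T/II-2 un ·: tt
T/II-3 aff I-1×I-2: Tt|TT
T/II-4 aff ·: Tt|TT
T/III-1 un II-2×II-1: tt
T/III-2 un II-2×II-1: tt
T/III-3 aff II-3×II-4: Tt|TT
T/III-4 aff II-3×II-4: Tt|TT
⇒ T over [I-1,I-2,II-1,II-2,II-3,II-4,III-1,III-2,III-3,III-4]: 39 consistent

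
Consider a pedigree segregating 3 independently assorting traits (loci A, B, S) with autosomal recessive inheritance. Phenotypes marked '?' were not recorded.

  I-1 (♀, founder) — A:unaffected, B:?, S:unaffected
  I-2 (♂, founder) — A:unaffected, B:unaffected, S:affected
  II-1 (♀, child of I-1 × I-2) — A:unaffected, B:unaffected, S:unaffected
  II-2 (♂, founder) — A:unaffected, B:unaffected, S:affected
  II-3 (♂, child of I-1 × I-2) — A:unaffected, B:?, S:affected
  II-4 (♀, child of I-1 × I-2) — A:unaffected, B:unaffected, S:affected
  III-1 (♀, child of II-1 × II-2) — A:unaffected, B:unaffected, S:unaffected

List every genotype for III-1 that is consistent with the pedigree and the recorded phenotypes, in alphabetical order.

III-1 ∈ {AA BB Ss, AA Bb Ss, Aa BB Ss, Aa Bb Ss}

A/I-1 un ·: AA|Aa
A/I-2 un ·: AA|Aa
A/II-1 un I-1×I-2: AA|Aa
A/II-2 un ·: AA|Aa
A/II-3 un I-1×I-2: AA|Aa
A/II-4 un I-1×I-2: AA|Aa
A/III-1 un II-1×II-2: AA|Aa
⇒ A over [I-1,I-2,II-1,II-2,II-3,II-4,III-1]: 87 consistent
B/I-1 ? ·: BB|Bb|bb
B/I-2 un ·: BB|Bb
B/II-1 un I-1×I-2: BB|Bb
B/II-2 un ·: BB|Bb
B/II-3 ? I-1×I-2: BB|Bb|bb
B/II-4 un I-1×I-2: BB|Bb
B/III-1 un II-1×II-2: BB|Bb
⇒ B over [I-1,I-2,II-1,II-2,II-3,II-4,III-1]: 113 consistent
S/I-1 un ·: Ss
S/I-2 aff ·: ss
S/II-1 un I-1×I-2: Ss
S/II-2 aff ·: ss
S/II-3 aff I-1×I-2: ss
S/II-4 aff I-1×I-2: ss
S/III-1 un II-1×II-2: Ss
⇒ S over [I-1,I-2,II-1,II-2,II-3,II-4,III-1]: 1 consistent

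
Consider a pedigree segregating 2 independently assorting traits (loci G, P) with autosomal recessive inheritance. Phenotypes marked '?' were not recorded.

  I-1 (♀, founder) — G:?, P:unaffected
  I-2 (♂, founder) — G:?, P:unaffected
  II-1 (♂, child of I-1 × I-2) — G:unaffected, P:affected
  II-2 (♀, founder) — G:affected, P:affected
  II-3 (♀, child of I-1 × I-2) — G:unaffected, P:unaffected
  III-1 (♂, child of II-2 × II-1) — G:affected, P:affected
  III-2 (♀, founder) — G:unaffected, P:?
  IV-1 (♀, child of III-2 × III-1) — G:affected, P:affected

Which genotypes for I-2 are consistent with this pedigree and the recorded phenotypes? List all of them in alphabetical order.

G/I-1 ? ·: GG|Gg|gg
G/I-2 ? ·: GG|Gg|gg
G/II-1 un I-1×I-2: Gg
G/II-2 aff ·: gg
G/II-3 un I-1×I-2: GG|Gg
G/III-1 aff II-2×II-1: gg
G/III-2 un ·: Gg
G/IV-1 aff III-2×III-1: gg
⇒ G over [I-1,I-2,II-1,II-2,II-3,III-1,III-2,IV-1]: 10 consistent
P/I-1 un ·: Pp
P/I-2 un ·: Pp
P/II-1 aff I-1×I-2: pp
P/II-2 aff ·: pp
P/II-3 un I-1×I-2: PP|Pp
P/III-1 aff II-2×II-1: pp
P/III-2 ? ·: Pp|pp
P/IV-1 aff III-2×III-1: pp
⇒ P over [I-1,I-2,II-1,II-2,II-3,III-1,III-2,IV-1]: 4 consistent

I-2 ∈ {GG Pp, Gg Pp, gg Pp}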